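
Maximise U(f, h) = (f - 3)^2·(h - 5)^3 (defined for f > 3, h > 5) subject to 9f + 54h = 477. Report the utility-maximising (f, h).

MU_f = 2·(f−3)·(h−5)^3, MU_h = 3·(f−3)^2·(h−5)^2.
MRS = (2/3)·(h−5)/(f−3).
Tangency: set MRS = p_f/p_h = 9/54 = 1/6.
So (2/3)·(h − 5)/(f − 3) = 1/6, i.e. (h − 5) = 0.25·(f − 3).
Rewrite the budget in excess-of-subsistence terms: 9·(f − 3) + 54·(h − 5) = 477 − 9·3 − 54·5 = 180.
Substituting, 22.5·(f − 3) = 180, so f − 3 = 8 and f* = 11.
Then h − 5 = 0.25·8 = 2, so h* = 7.

f* = 11, h* = 7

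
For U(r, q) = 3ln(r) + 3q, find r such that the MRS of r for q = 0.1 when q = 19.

MU_r = 3/r, MU_q = 3.
MRS = 3/r ÷ 3.
MRS depends only on r: 1/r = 0.1 ⇒ r = 1/0.1 = 10.

r = 10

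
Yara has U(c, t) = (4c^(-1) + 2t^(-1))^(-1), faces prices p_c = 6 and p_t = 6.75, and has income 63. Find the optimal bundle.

For CES with ρ = -1, MRS = (4/2)·(t/c)^2.
Tangency: set MRS = p_c/p_t = 6/6.75 = 8/9.
So (t/c)^2 = 4/9; taking the square root, t/c = 2/3, i.e. t = (2/3)·c.
Substitute into the budget 6·c + 6.75·t = 63: 10.5·c = 63, so c* = 6 and t* = (2/3)·6 = 4.

c* = 6, t* = 4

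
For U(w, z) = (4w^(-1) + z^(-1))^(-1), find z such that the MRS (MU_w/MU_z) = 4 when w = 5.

z = 5

For CES with ρ = -1, MRS = (4/1)·(z/w)^2.
Setting (4/1)·(z/5)^2 = 4 gives (z/5)^2 = 1, so z/5 = 1 and z = 5.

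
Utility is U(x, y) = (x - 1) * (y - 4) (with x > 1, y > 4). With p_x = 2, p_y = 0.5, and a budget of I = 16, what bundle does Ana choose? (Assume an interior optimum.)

x* = 4, y* = 16

MU_x = (y−4), MU_y = (x−1).
MRS = (y−4)/(x−1).
Tangency: set MRS = p_x/p_y = 2/0.5 = 4.
So (y − 4)/(x − 1) = 4, i.e. (y − 4) = 4·(x − 1).
Rewrite the budget in excess-of-subsistence terms: 2·(x − 1) + 0.5·(y − 4) = 16 − 2·1 − 0.5·4 = 12.
Substituting, 4·(x − 1) = 12, so x − 1 = 3 and x* = 4.
Then y − 4 = 4·3 = 12, so y* = 16.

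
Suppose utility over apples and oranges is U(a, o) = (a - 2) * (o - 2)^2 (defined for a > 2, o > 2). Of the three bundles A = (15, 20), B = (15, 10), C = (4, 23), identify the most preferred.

Bundle A

Evaluate utility at each bundle:
U(A) = 4212.
U(B) = 832.
U(C) = 882.
Highest utility is A, so A ≻ C ≻ B.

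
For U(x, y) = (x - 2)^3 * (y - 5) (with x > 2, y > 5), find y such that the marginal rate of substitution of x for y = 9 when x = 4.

y = 11

MU_x = 3·(x−2)^2·(y−5), MU_y = (x−2)^3.
MRS = (3/1)·(y−5)/(x−2).
Substitute x = 4: MRS = (y − 5)/(2/3). Setting this equal to 9 gives y − 5 = 9·(2/3) = 6, so y = 11.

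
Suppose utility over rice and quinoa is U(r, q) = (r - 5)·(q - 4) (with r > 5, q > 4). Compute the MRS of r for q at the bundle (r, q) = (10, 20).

MU_r = (q−4), MU_q = (r−5).
MRS = (q−4)/(r−5).
At (10, 20): MRS = 3.2.
So at (10, 20) the consumer would give up 3.2 units of q for one more unit of r.

MRS = 3.2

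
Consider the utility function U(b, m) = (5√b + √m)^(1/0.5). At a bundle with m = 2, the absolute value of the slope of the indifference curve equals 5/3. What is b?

b = 18

For CES with ρ = 0.5, MRS = (5/1)·√(m/b).
Setting (5/1)·√(2/b) = 5/3 gives √(2/b) = 1/3, so 2/b = 1/9 and b = 18.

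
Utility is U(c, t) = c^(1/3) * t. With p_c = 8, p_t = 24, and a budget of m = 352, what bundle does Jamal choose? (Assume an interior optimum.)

c* = 11, t* = 11

MU_c = 1/3·c^(-2/3)·t and MU_t = c^(1/3).
MRS = MU_c/MU_t = (1/3)·t/c.
Tangency: set MRS = p_c/p_t = 8/24 = 1/3.
So (1/3)·t/c = 1/3, i.e. t = c.
Substitute into the budget 8·c + 24·t = 352: 32·c = 352, so c* = 11.
Then t* = 11.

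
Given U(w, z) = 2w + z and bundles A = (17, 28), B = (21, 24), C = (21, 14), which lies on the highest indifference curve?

Evaluate utility at each bundle:
U(A) = 62.
U(B) = 66.
U(C) = 56.
Highest utility is B, so B ≻ A ≻ C.

Bundle B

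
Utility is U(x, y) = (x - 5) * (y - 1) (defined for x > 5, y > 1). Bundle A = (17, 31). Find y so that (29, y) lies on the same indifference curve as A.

U(17, 31) = 360.
Set U(29, y) = 360 and solve.
With x = 29: (29 − 5) = 24, so (y − 1) = 360/24 = 15.
So y = 1 + 15 = 16.
Check: U(29, 16) = 360.

y = 16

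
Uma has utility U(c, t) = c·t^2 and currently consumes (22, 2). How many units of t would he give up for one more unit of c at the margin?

MRS = 1/22

MU_c = t^2 and MU_t = 2·c·t.
MRS = MU_c/MU_t = (1/2)·t/c.
At (22, 2): MRS = 1/22.
That is, one extra unit of c is worth 1/22 units of t at the margin.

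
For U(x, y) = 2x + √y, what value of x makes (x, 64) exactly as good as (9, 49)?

x = 8.5

U(9, 49) = 25.
Set U(x, 64) = 25 and solve.
With y = 64: √64 = 8, so 2x = 25 − 8 = 17 and x = 8.5.
Check: U(8.5, 64) = 25.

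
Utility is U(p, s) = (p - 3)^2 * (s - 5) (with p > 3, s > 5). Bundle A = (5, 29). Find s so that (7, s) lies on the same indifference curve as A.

s = 11

U(5, 29) = 96.
Set U(7, s) = 96 and solve.
With p = 7: (7 − 3)^2 = 16, so (s − 5) = 96/16 = 6.
So s = 5 + 6 = 11.
Check: U(7, 11) = 96.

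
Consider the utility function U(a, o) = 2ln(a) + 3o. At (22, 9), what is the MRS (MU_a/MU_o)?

MU_a = 2/a, MU_o = 3.
MRS = 2/a ÷ 3.
At (22, 9): MRS = 1/33.
So at (22, 9) the consumer would give up 1/33 units of o for one more unit of a.

MRS = 1/33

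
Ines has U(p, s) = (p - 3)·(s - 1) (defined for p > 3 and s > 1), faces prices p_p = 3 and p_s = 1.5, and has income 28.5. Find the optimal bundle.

p* = 6, s* = 7

MU_p = (s−1), MU_s = (p−3).
MRS = (s−1)/(p−3).
Tangency: set MRS = p_p/p_s = 3/1.5 = 2.
So (s − 1)/(p − 3) = 2, i.e. (s − 1) = 2·(p − 3).
Rewrite the budget in excess-of-subsistence terms: 3·(p − 3) + 1.5·(s − 1) = 28.5 − 3·3 − 1.5·1 = 18.
Substituting, 6·(p − 3) = 18, so p − 3 = 3 and p* = 6.
Then s − 1 = 2·3 = 6, so s* = 7.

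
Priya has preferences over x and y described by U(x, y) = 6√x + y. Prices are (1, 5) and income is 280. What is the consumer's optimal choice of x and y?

MU_x = 6/(2√x), MU_y = 1.
MRS = 6/(2√x) ÷ 1.
Tangency: set MRS = p_x/p_y = 1/5 = 0.2.
MRS depends only on x: 3/√x = 0.2 ⇒ √x = 3/0.2 = 15 ⇒ x* = 225.
From the budget, 5·y = 280 − 1·225 = 55, so y* = 11.

x* = 225, y* = 11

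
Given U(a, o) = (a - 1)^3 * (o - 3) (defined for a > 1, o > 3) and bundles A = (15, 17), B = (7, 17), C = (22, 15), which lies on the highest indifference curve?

Bundle C

Evaluate utility at each bundle:
U(A) = 38416.
U(B) = 3024.
U(C) = 111132.
Highest utility is C, so C ≻ A ≻ B.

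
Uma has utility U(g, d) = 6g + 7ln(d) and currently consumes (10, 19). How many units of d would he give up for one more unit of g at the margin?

MRS = 114/7

MU_g = 6, MU_d = 7/d.
MRS = 6 ÷ (7/d).
At (10, 19): MRS = 114/7.
That is, one extra unit of g is worth 114/7 units of d at the margin.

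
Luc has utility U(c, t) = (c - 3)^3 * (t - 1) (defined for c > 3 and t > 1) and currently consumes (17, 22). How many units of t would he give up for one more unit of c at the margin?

MU_c = 3·(c−3)^2·(t−1), MU_t = (c−3)^3.
MRS = (3/1)·(t−1)/(c−3).
At (17, 22): MRS = 4.5.
The indifference curve has slope −4.5 at this bundle.

MRS = 4.5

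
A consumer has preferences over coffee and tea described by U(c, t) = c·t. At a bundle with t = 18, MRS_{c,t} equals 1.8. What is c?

MU_c = t and MU_t = c.
MRS = MU_c/MU_t = t/c.
Substitute t = 18: MRS = 18/c. Setting 18/c = 1.8 gives c = 18/1.8 = 10.

c = 10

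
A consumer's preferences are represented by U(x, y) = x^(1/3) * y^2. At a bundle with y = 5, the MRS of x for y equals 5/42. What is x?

x = 7

MU_x = 1/3·x^(-2/3)·y^2 and MU_y = 2·x^(1/3)·y.
MRS = MU_x/MU_y = (1/6)·y/x.
Substitute y = 5: MRS = (5/6)/x. Setting (5/6)/x = 5/42 gives x = (5/6)/(5/42) = 7.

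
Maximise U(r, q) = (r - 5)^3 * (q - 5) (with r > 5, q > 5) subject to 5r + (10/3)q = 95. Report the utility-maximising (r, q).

r* = 13, q* = 9

MU_r = 3·(r−5)^2·(q−5), MU_q = (r−5)^3.
MRS = (3/1)·(q−5)/(r−5).
Tangency: set MRS = p_r/p_q = 5/(10/3) = 1.5.
So (3/1)·(q − 5)/(r − 5) = 1.5, i.e. (q − 5) = 0.5·(r − 5).
Rewrite the budget in excess-of-subsistence terms: 5·(r − 5) + (10/3)·(q − 5) = 95 − 5·5 − (10/3)·5 = 160/3.
Substituting, (20/3)·(r − 5) = 160/3, so r − 5 = 8 and r* = 13.
Then q − 5 = 0.5·8 = 4, so q* = 9.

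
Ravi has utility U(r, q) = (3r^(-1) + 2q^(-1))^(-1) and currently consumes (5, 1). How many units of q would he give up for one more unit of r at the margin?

For CES with ρ = -1, MRS = (3/2)·(q/r)^2.
At (5, 1): MRS = 3/50.
That is, one extra unit of r is worth 3/50 units of q at the margin.

MRS = 3/50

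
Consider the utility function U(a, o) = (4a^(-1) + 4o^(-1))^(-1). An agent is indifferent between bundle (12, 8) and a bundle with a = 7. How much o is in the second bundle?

o = 168/11

U depends on (a, o) only through S = 4a^(-1) + 4o^(-1), so equal utility means equal S. At (12, 8): S = 5/6.
With a = 7: 4·7^(-1) = 4/7, so 4o^(-1) = 5/6 − 4/7 = 11/42, i.e. o^(-1) = 11/168.
Hence o = 1/(11/168) = 168/11.
Check: U(7, 168/11) = 1.2.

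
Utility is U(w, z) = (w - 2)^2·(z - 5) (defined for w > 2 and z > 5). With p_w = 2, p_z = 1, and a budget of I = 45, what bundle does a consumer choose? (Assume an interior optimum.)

MU_w = 2·(w−2)·(z−5), MU_z = (w−2)^2.
MRS = (2/1)·(z−5)/(w−2).
Tangency: set MRS = p_w/p_z = 2/1 = 2.
So (2/1)·(z − 5)/(w − 2) = 2, i.e. (z − 5) = (w − 2).
Rewrite the budget in excess-of-subsistence terms: 2·(w − 2) + 1·(z − 5) = 45 − 2·2 − 1·5 = 36.
Substituting, 3·(w − 2) = 36, so w − 2 = 12 and w* = 14.
Then z − 5 = 12, so z* = 17.

w* = 14, z* = 17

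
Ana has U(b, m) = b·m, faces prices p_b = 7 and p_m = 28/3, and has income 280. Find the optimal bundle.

b* = 20, m* = 15

MU_b = m and MU_m = b.
MRS = MU_b/MU_m = m/b.
Tangency: set MRS = p_b/p_m = 7/(28/3) = 0.75.
So m/b = 0.75, i.e. m = 0.75·b.
Substitute into the budget 7·b + (28/3)·m = 280: 14·b = 280, so b* = 20.
Then m* = 0.75·20 = 15.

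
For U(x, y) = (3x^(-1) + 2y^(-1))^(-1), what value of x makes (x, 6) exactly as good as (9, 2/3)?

U depends on (x, y) only through S = 3x^(-1) + 2y^(-1), so equal utility means equal S. At (9, 2/3): S = 10/3.
With y = 6: 2·6^(-1) = 1/3, so 3x^(-1) = 10/3 − 1/3 = 3, i.e. x^(-1) = 1.
Hence x = 1/1 = 1.
Check: U(1, 6) = 0.3.

x = 1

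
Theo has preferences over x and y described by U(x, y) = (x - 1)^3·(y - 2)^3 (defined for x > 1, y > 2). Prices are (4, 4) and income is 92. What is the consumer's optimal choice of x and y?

MU_x = 3·(x−1)^2·(y−2)^3, MU_y = 3·(x−1)^3·(y−2)^2.
MRS = (y−2)/(x−1).
Tangency: set MRS = p_x/p_y = 4/4 = 1.
So (y − 2)/(x − 1) = 1, i.e. (y − 2) = (x − 1).
Rewrite the budget in excess-of-subsistence terms: 4·(x − 1) + 4·(y − 2) = 92 − 4·1 − 4·2 = 80.
Substituting, 8·(x − 1) = 80, so x − 1 = 10 and x* = 11.
Then y − 2 = 10, so y* = 12.

x* = 11, y* = 12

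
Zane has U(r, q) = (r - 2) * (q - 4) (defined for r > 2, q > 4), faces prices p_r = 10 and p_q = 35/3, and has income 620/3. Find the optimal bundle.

MU_r = (q−4), MU_q = (r−2).
MRS = (q−4)/(r−2).
Tangency: set MRS = p_r/p_q = 10/(35/3) = 6/7.
So (q − 4)/(r − 2) = 6/7, i.e. (q − 4) = (6/7)·(r − 2).
Rewrite the budget in excess-of-subsistence terms: 10·(r − 2) + (35/3)·(q − 4) = 620/3 − 10·2 − (35/3)·4 = 140.
Substituting, 20·(r − 2) = 140, so r − 2 = 7 and r* = 9.
Then q − 4 = (6/7)·7 = 6, so q* = 10.

r* = 9, q* = 10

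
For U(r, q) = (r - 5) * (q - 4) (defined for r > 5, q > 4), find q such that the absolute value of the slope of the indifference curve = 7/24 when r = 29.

MU_r = (q−4), MU_q = (r−5).
MRS = (q−4)/(r−5).
Substitute r = 29: MRS = (q − 4)/24. Setting this equal to 7/24 gives q − 4 = (7/24)·24 = 7, so q = 11.

q = 11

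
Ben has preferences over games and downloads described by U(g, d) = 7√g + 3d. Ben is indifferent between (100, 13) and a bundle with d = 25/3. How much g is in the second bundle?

g = 144

U(100, 13) = 109.
Set U(g, 25/3) = 109 and solve.
With d = 25/3: 7√g = 109 − 3·25/3 = 84, so √g = 12 and g = 144.
Check: U(144, 25/3) = 109.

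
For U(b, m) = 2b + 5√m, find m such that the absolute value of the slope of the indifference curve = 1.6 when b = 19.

m = 4

MU_b = 2, MU_m = 5/(2√m).
MRS = 2 ÷ (5/(2√m)).
MRS depends only on m: 0.8·√m = 1.6 ⇒ √m = 1.6/0.8 = 2 ⇒ m = 4.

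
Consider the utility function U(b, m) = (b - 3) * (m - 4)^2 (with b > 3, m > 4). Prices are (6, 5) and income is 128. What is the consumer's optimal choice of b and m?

MU_b = (m−4)^2, MU_m = 2·(b−3)·(m−4).
MRS = (1/2)·(m−4)/(b−3).
Tangency: set MRS = p_b/p_m = 6/5 = 1.2.
So (1/2)·(m − 4)/(b − 3) = 1.2, i.e. (m − 4) = 2.4·(b − 3).
Rewrite the budget in excess-of-subsistence terms: 6·(b − 3) + 5·(m − 4) = 128 − 6·3 − 5·4 = 90.
Substituting, 18·(b − 3) = 90, so b − 3 = 5 and b* = 8.
Then m − 4 = 2.4·5 = 12, so m* = 16.

b* = 8, m* = 16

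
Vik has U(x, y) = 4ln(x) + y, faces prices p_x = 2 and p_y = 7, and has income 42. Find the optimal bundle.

MU_x = 4/x, MU_y = 1.
MRS = 4/x ÷ 1.
Tangency: set MRS = p_x/p_y = 2/7.
MRS depends only on x: 4/x = 2/7 ⇒ x* = 4/(2/7) = 14.
From the budget, 7·y = 42 − 2·14 = 14, so y* = 2.

x* = 14, y* = 2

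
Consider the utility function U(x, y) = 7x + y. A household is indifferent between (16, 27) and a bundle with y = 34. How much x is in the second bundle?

x = 15

U(16, 27) = 139.
Set U(x, 34) = 139 and solve.
7x + 34 = 139 ⇒ 7x = 105 ⇒ x = 15.
Check: U(15, 34) = 139.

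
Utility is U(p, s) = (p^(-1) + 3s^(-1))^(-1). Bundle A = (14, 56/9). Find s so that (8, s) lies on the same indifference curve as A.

s = 7

U depends on (p, s) only through S = p^(-1) + 3s^(-1), so equal utility means equal S. At (14, 56/9): S = 31/56.
With p = 8: 8^(-1) = 0.125, so 3s^(-1) = 31/56 − 0.125 = 3/7, i.e. s^(-1) = 1/7.
Hence s = 1/(1/7) = 7.
Check: U(8, 7) = 1.8065.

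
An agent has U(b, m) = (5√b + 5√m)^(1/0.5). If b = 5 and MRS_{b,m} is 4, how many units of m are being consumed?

m = 80

For CES with ρ = 0.5, MRS = √(m/b).
Setting √(m/5) = 4 gives m/5 = 16 and m = 80.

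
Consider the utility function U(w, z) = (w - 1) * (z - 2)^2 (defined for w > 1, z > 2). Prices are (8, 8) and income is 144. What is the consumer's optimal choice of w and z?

MU_w = (z−2)^2, MU_z = 2·(w−1)·(z−2).
MRS = (1/2)·(z−2)/(w−1).
Tangency: set MRS = p_w/p_z = 8/8 = 1.
So (1/2)·(z − 2)/(w − 1) = 1, i.e. (z − 2) = 2·(w − 1).
Rewrite the budget in excess-of-subsistence terms: 8·(w − 1) + 8·(z − 2) = 144 − 8·1 − 8·2 = 120.
Substituting, 24·(w − 1) = 120, so w − 1 = 5 and w* = 6.
Then z − 2 = 2·5 = 10, so z* = 12.

w* = 6, z* = 12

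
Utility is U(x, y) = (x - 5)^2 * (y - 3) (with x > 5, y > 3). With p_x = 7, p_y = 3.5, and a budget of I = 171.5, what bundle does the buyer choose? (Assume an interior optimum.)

MU_x = 2·(x−5)·(y−3), MU_y = (x−5)^2.
MRS = (2/1)·(y−3)/(x−5).
Tangency: set MRS = p_x/p_y = 7/3.5 = 2.
So (2/1)·(y − 3)/(x − 5) = 2, i.e. (y − 3) = (x − 5).
Rewrite the budget in excess-of-subsistence terms: 7·(x − 5) + 3.5·(y − 3) = 171.5 − 7·5 − 3.5·3 = 126.
Substituting, 10.5·(x − 5) = 126, so x − 5 = 12 and x* = 17.
Then y − 3 = 12, so y* = 15.

x* = 17, y* = 15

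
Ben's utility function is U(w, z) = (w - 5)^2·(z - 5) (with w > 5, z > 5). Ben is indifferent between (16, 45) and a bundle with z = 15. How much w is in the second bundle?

U(16, 45) = 4840.
Set U(w, 15) = 4840 and solve.
With z = 15: (15 − 5) = 10, so (w − 5)^2 = 4840/10 = 484.
Taking the square root (with w > 5): w − 5 = 22, so w = 27.
Check: U(27, 15) = 4840.

w = 27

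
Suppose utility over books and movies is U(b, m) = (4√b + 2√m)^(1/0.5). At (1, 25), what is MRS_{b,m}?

For CES with ρ = 0.5, MRS = (4/2)·√(m/b).
At (1, 25): MRS = 10.
The indifference curve has slope −10 at this bundle.

MRS = 10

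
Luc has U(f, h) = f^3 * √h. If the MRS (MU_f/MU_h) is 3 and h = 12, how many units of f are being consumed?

f = 24

MU_f = 3·f^2·√h and MU_h = 0.5·f^3·h^(-0.5).
MRS = MU_f/MU_h = (6)·h/f.
Substitute h = 12: MRS = 72/f. Setting 72/f = 3 gives f = 72/3 = 24.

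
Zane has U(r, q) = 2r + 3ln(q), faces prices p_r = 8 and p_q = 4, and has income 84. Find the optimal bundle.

MU_r = 2, MU_q = 3/q.
MRS = 2 ÷ (3/q).
Tangency: set MRS = p_r/p_q = 8/4 = 2.
MRS depends only on q: (2/3)·q = 2 ⇒ q* = 2/(2/3) = 3.
From the budget, 8·r = 84 − 4·3 = 72, so r* = 9.

r* = 9, q* = 3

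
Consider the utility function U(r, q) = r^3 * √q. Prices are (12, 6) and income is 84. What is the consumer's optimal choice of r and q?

MU_r = 3·r^2·√q and MU_q = 0.5·r^3·q^(-0.5).
MRS = MU_r/MU_q = (6)·q/r.
Tangency: set MRS = p_r/p_q = 12/6 = 2.
So (6)·q/r = 2, i.e. q = (1/3)·r.
Substitute into the budget 12·r + 6·q = 84: 14·r = 84, so r* = 6.
Then q* = (1/3)·6 = 2.

r* = 6, q* = 2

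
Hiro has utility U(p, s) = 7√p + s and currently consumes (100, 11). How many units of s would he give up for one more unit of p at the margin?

MU_p = 7/(2√p), MU_s = 1.
MRS = 7/(2√p) ÷ 1.
At (100, 11): MRS = 0.35.
That is, one extra unit of p is worth 0.35 units of s at the margin.

MRS = 0.35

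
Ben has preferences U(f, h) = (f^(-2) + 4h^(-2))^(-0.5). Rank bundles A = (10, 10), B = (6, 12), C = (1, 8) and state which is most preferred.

Bundle A

Evaluate utility at each bundle:
U(A) = 4.472.
U(B) = 4.243.
U(C) = 0.970.
Highest utility is A, so A ≻ B ≻ C.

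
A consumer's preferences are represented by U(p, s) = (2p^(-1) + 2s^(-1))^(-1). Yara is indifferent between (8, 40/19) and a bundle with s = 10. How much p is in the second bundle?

U depends on (p, s) only through S = 2p^(-1) + 2s^(-1), so equal utility means equal S. At (8, 40/19): S = 1.2.
With s = 10: 2·10^(-1) = 0.2, so 2p^(-1) = 1.2 − 0.2 = 1, i.e. p^(-1) = 0.5.
Hence p = 1/0.5 = 2.
Check: U(2, 10) = 0.8333.

p = 2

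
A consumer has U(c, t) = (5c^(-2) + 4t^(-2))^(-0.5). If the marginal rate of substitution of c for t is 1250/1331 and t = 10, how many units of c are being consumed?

For CES with ρ = -2, MRS = (5/4)·(t/c)^3.
Setting (5/4)·(10/c)^3 = 1250/1331 gives (10/c)^3 = 1000/1331, so 10/c = 10/11 and c = 11.

c = 11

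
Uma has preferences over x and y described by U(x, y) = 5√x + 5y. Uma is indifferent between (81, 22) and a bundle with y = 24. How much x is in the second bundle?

x = 49

U(81, 22) = 155.
Set U(x, 24) = 155 and solve.
With y = 24: 5√x = 155 − 5·24 = 35, so √x = 7 and x = 49.
Check: U(49, 24) = 155.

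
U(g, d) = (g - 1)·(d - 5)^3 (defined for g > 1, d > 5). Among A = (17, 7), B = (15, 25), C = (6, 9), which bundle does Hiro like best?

Evaluate utility at each bundle:
U(A) = 128.
U(B) = 112000.
U(C) = 320.
Highest utility is B, so B ≻ C ≻ A.

Bundle B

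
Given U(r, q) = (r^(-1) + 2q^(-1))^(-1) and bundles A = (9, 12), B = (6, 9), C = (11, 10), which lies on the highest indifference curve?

Bundle A

Evaluate utility at each bundle:
U(A) = 3.600.
U(B) = 2.571.
U(C) = 3.438.
Highest utility is A, so A ≻ C ≻ B.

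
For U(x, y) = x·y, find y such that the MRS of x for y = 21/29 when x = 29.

MU_x = y and MU_y = x.
MRS = MU_x/MU_y = y/x.
Substitute x = 29: MRS = y/29. Setting y/29 = 21/29 gives y = (21/29)·29 = 21.

y = 21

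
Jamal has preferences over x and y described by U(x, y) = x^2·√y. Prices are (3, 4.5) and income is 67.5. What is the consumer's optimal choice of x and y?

MU_x = 2·x·√y and MU_y = 0.5·x^2·y^(-0.5).
MRS = MU_x/MU_y = (4)·y/x.
Tangency: set MRS = p_x/p_y = 3/4.5 = 2/3.
So (4)·y/x = 2/3, i.e. y = (1/6)·x.
Substitute into the budget 3·x + 4.5·y = 67.5: 3.75·x = 67.5, so x* = 18.
Then y* = (1/6)·18 = 3.

x* = 18, y* = 3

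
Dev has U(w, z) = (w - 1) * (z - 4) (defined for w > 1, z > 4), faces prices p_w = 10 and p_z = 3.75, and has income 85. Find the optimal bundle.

MU_w = (z−4), MU_z = (w−1).
MRS = (z−4)/(w−1).
Tangency: set MRS = p_w/p_z = 10/3.75 = 8/3.
So (z − 4)/(w − 1) = 8/3, i.e. (z − 4) = (8/3)·(w − 1).
Rewrite the budget in excess-of-subsistence terms: 10·(w − 1) + 3.75·(z − 4) = 85 − 10·1 − 3.75·4 = 60.
Substituting, 20·(w − 1) = 60, so w − 1 = 3 and w* = 4.
Then z − 4 = (8/3)·3 = 8, so z* = 12.

w* = 4, z* = 12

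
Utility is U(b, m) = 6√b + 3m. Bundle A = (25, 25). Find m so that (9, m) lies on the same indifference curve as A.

m = 29

U(25, 25) = 105.
Set U(9, m) = 105 and solve.
With b = 9: √9 = 3, so 3m = 105 − 6·3 = 87 and m = 29.
Check: U(9, 29) = 105.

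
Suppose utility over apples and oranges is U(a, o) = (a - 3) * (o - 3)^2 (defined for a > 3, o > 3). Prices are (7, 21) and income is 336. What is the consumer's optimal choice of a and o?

MU_a = (o−3)^2, MU_o = 2·(a−3)·(o−3).
MRS = (1/2)·(o−3)/(a−3).
Tangency: set MRS = p_a/p_o = 7/21 = 1/3.
So (1/2)·(o − 3)/(a − 3) = 1/3, i.e. (o − 3) = (2/3)·(a − 3).
Rewrite the budget in excess-of-subsistence terms: 7·(a − 3) + 21·(o − 3) = 336 − 7·3 − 21·3 = 252.
Substituting, 21·(a − 3) = 252, so a − 3 = 12 and a* = 15.
Then o − 3 = (2/3)·12 = 8, so o* = 11.

a* = 15, o* = 11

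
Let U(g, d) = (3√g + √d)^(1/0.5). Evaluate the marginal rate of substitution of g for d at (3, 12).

MRS = 6

For CES with ρ = 0.5, MRS = (3/1)·√(d/g).
At (3, 12): MRS = 6.
The indifference curve has slope −6 at this bundle.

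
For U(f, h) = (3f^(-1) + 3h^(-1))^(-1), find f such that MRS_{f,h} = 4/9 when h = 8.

f = 12

For CES with ρ = -1, MRS = (h/f)^2.
Setting (8/f)^2 = 4/9 gives 8/f = 2/3 and f = 12.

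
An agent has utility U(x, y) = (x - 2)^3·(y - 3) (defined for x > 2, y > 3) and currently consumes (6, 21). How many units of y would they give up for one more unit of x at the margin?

MU_x = 3·(x−2)^2·(y−3), MU_y = (x−2)^3.
MRS = (3/1)·(y−3)/(x−2).
At (6, 21): MRS = 13.5.
That is, one extra unit of x is worth 13.5 units of y at the margin.

MRS = 13.5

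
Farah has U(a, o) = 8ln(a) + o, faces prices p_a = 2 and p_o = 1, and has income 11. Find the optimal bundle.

MU_a = 8/a, MU_o = 1.
MRS = 8/a ÷ 1.
Tangency: set MRS = p_a/p_o = 2/1 = 2.
MRS depends only on a: 8/a = 2 ⇒ a* = 8/2 = 4.
From the budget, 1·o = 11 − 2·4 = 3, so o* = 3.

a* = 4, o* = 3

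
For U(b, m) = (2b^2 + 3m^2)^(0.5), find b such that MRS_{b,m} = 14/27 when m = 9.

b = 7

For CES with ρ = 2, MRS = (2/3)·(m/b)^(-1).
Setting (2/3)·(9/b)^(-1) = 14/27 gives (9/b)^(-1) = 7/9, so 9/b = 9/7 and b = 7.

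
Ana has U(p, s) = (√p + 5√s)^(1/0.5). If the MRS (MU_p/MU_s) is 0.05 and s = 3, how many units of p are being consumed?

p = 48

For CES with ρ = 0.5, MRS = (1/5)·√(s/p).
Setting (1/5)·√(3/p) = 0.05 gives √(3/p) = 0.25, so 3/p = 1/16 and p = 48.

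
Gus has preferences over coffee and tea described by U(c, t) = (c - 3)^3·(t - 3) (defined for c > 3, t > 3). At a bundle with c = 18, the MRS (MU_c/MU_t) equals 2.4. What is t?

t = 15

MU_c = 3·(c−3)^2·(t−3), MU_t = (c−3)^3.
MRS = (3/1)·(t−3)/(c−3).
Substitute c = 18: MRS = (t − 3)/5. Setting this equal to 2.4 gives t − 3 = 2.4·5 = 12, so t = 15.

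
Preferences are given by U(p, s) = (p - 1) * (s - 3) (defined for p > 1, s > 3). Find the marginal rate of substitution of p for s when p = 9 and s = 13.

MRS = 1.25

MU_p = (s−3), MU_s = (p−1).
MRS = (s−3)/(p−1).
At (9, 13): MRS = 1.25.
That is, one extra unit of p is worth 1.25 units of s at the margin.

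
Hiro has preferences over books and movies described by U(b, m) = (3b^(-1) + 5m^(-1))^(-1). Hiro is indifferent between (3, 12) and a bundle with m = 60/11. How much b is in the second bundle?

U depends on (b, m) only through S = 3b^(-1) + 5m^(-1), so equal utility means equal S. At (3, 12): S = 17/12.
With m = 60/11: 5·(60/11)^(-1) = 11/12, so 3b^(-1) = 17/12 − 11/12 = 0.5, i.e. b^(-1) = 1/6.
Hence b = 1/(1/6) = 6.
Check: U(6, 60/11) = 0.7059.

b = 6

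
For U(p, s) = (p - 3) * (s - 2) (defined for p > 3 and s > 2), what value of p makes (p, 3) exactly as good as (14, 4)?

U(14, 4) = 22.
Set U(p, 3) = 22 and solve.
With s = 3: (3 − 2) = 1, so (p − 3) = 22/1 = 22.
So p = 3 + 22 = 25.
Check: U(25, 3) = 22.

p = 25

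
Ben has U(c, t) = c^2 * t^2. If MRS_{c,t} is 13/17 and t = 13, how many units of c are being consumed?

MU_c = 2·c·t^2 and MU_t = 2·c^2·t.
MRS = MU_c/MU_t = t/c.
Substitute t = 13: MRS = 13/c. Setting 13/c = 13/17 gives c = 13/(13/17) = 17.

c = 17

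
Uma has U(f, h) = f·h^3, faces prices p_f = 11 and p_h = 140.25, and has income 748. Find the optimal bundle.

f* = 17, h* = 4

MU_f = h^3 and MU_h = 3·f·h^2.
MRS = MU_f/MU_h = (1/3)·h/f.
Tangency: set MRS = p_f/p_h = 11/140.25 = 4/51.
So (1/3)·h/f = 4/51, i.e. h = (4/17)·f.
Substitute into the budget 11·f + 140.25·h = 748: 44·f = 748, so f* = 17.
Then h* = (4/17)·17 = 4.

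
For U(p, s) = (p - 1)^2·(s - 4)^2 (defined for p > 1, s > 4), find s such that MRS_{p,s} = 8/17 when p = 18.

MU_p = 2·(p−1)·(s−4)^2, MU_s = 2·(p−1)^2·(s−4).
MRS = (s−4)/(p−1).
Substitute p = 18: MRS = (s − 4)/17. Setting this equal to 8/17 gives s − 4 = (8/17)·17 = 8, so s = 12.

s = 12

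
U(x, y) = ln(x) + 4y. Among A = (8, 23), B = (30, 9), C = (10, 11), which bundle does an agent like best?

Bundle A

Evaluate utility at each bundle:
U(A) = 94.079.
U(B) = 39.401.
U(C) = 46.303.
Highest utility is A, so A ≻ C ≻ B.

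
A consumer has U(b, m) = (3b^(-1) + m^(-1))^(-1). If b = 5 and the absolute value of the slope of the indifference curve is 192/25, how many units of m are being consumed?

m = 8

For CES with ρ = -1, MRS = (3/1)·(m/b)^2.
Setting (3/1)·(m/5)^2 = 192/25 gives (m/5)^2 = 64/25, so m/5 = 1.6 and m = 8.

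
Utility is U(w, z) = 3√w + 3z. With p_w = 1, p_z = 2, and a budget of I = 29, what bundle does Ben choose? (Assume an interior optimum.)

MU_w = 3/(2√w), MU_z = 3.
MRS = 3/(2√w) ÷ 3.
Tangency: set MRS = p_w/p_z = 1/2 = 0.5.
MRS depends only on w: 0.5/√w = 0.5 ⇒ √w = 0.5/0.5 = 1 ⇒ w* = 1.
From the budget, 2·z = 29 − 1·1 = 28, so z* = 14.

w* = 1, z* = 14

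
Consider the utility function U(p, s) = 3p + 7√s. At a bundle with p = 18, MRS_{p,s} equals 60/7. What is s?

MU_p = 3, MU_s = 7/(2√s).
MRS = 3 ÷ (7/(2√s)).
MRS depends only on s: (6/7)·√s = 60/7 ⇒ √s = (60/7)/(6/7) = 10 ⇒ s = 100.

s = 100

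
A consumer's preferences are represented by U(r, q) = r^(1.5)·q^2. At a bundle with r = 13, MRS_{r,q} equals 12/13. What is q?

q = 16

MU_r = 1.5·√r·q^2 and MU_q = 2·r^(1.5)·q.
MRS = MU_r/MU_q = (0.75)·q/r.
Substitute r = 13: MRS = q/(52/3). Setting q/(52/3) = 12/13 gives q = (12/13)·(52/3) = 16.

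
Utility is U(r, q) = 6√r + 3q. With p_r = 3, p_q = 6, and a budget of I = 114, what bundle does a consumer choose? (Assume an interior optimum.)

r* = 4, q* = 17

MU_r = 6/(2√r), MU_q = 3.
MRS = 6/(2√r) ÷ 3.
Tangency: set MRS = p_r/p_q = 3/6 = 0.5.
MRS depends only on r: 1/√r = 0.5 ⇒ √r = 1/0.5 = 2 ⇒ r* = 4.
From the budget, 6·q = 114 − 3·4 = 102, so q* = 17.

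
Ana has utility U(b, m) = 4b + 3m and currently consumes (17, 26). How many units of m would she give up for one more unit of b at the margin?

MRS = 4/3

MU_b = 4, MU_m = 3, so MRS = 4/3 at every bundle.
At (17, 26): MRS = 4/3.
The indifference curve has slope −4/3 at this bundle.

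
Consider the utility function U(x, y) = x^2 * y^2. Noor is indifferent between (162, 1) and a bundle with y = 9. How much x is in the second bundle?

x = 18

U(162, 1) = 26244.
Set U(x, 9) = 26244 and solve.
With y = 9: 9^2 = 81, so x^2 = 26244/81 = 324; taking the square root, x = 18.
Check: U(18, 9) = 26244.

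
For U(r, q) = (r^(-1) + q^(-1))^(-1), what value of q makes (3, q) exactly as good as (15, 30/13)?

q = 6

U depends on (r, q) only through S = r^(-1) + q^(-1), so equal utility means equal S. At (15, 30/13): S = 0.5.
With r = 3: 3^(-1) = 1/3, so q^(-1) = 0.5 − 1/3 = 1/6.
Hence q = 1/(1/6) = 6.
Check: U(3, 6) = 2.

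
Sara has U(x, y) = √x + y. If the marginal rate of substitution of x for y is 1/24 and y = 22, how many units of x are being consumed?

MU_x = 1/(2√x), MU_y = 1.
MRS = 1/(2√x) ÷ 1.
MRS depends only on x: 0.5/√x = 1/24 ⇒ √x = 0.5/(1/24) = 12 ⇒ x = 144.

x = 144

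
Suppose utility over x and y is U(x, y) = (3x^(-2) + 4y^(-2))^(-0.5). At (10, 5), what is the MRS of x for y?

For CES with ρ = -2, MRS = (3/4)·(y/x)^3.
At (10, 5): MRS = 3/32.
That is, one extra unit of x is worth 3/32 units of y at the margin.

MRS = 3/32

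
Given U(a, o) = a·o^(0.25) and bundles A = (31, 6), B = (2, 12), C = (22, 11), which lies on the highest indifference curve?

Bundle A

Evaluate utility at each bundle:
U(A) = 48.518.
U(B) = 3.722.
U(C) = 40.066.
Highest utility is A, so A ≻ C ≻ B.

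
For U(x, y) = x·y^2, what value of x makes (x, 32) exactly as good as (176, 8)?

x = 11

U(176, 8) = 11264.
Set U(x, 32) = 11264 and solve.
With y = 32: 32^2 = 1024, so x = 11264/1024 = 11.
Check: U(11, 32) = 11264.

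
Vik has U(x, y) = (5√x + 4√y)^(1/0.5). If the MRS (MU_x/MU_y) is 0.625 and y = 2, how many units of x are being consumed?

For CES with ρ = 0.5, MRS = (5/4)·√(y/x).
Setting (5/4)·√(2/x) = 0.625 gives √(2/x) = 0.5, so 2/x = 0.25 and x = 8.

x = 8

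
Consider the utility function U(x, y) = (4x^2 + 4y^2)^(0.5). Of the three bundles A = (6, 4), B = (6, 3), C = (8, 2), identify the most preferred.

Evaluate utility at each bundle:
U(A) = 14.422.
U(B) = 13.416.
U(C) = 16.492.
Highest utility is C, so C ≻ A ≻ B.

Bundle C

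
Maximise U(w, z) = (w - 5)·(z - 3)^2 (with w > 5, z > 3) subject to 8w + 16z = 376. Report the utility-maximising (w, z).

MU_w = (z−3)^2, MU_z = 2·(w−5)·(z−3).
MRS = (1/2)·(z−3)/(w−5).
Tangency: set MRS = p_w/p_z = 8/16 = 0.5.
So (1/2)·(z − 3)/(w − 5) = 0.5, i.e. (z − 3) = (w − 5).
Rewrite the budget in excess-of-subsistence terms: 8·(w − 5) + 16·(z − 3) = 376 − 8·5 − 16·3 = 288.
Substituting, 24·(w − 5) = 288, so w − 5 = 12 and w* = 17.
Then z − 3 = 12, so z* = 15.

w* = 17, z* = 15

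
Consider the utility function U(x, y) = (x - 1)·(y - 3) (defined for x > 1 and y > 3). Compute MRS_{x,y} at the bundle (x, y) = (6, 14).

MRS = 2.2

MU_x = (y−3), MU_y = (x−1).
MRS = (y−3)/(x−1).
At (6, 14): MRS = 2.2.
So at (6, 14) the consumer would give up 2.2 units of y for one more unit of x.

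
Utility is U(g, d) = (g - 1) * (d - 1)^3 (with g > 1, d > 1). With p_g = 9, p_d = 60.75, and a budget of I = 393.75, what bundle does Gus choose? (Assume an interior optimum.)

MU_g = (d−1)^3, MU_d = 3·(g−1)·(d−1)^2.
MRS = (1/3)·(d−1)/(g−1).
Tangency: set MRS = p_g/p_d = 9/60.75 = 4/27.
So (1/3)·(d − 1)/(g − 1) = 4/27, i.e. (d − 1) = (4/9)·(g − 1).
Rewrite the budget in excess-of-subsistence terms: 9·(g − 1) + 60.75·(d − 1) = 393.75 − 9·1 − 60.75·1 = 324.
Substituting, 36·(g − 1) = 324, so g − 1 = 9 and g* = 10.
Then d − 1 = (4/9)·9 = 4, so d* = 5.

g* = 10, d* = 5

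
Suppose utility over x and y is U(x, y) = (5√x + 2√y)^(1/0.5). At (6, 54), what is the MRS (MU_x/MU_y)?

MRS = 7.5

For CES with ρ = 0.5, MRS = (5/2)·√(y/x).
At (6, 54): MRS = 7.5.
That is, one extra unit of x is worth 7.5 units of y at the margin.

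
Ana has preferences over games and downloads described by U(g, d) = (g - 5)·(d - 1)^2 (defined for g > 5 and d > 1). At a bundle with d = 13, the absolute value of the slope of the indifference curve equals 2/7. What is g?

MU_g = (d−1)^2, MU_d = 2·(g−5)·(d−1).
MRS = (1/2)·(d−1)/(g−5).
Substitute d = 13: MRS = 6/(g − 5). Setting this equal to 2/7 gives g − 5 = 6/(2/7) = 21, so g = 26.

g = 26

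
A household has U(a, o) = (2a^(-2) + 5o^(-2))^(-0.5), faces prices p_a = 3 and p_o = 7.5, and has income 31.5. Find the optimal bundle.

a* = 3, o* = 3

For CES with ρ = -2, MRS = (2/5)·(o/a)^3.
Tangency: set MRS = p_a/p_o = 3/7.5 = 0.4.
So (o/a)^3 = 1; taking the cube root, o/a = 1, i.e. o = a.
Substitute into the budget 3·a + 7.5·o = 31.5: 10.5·a = 31.5, so a* = 3 and o* = 3.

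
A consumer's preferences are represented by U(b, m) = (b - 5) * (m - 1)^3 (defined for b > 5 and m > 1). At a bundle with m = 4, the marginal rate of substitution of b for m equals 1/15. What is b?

b = 20

MU_b = (m−1)^3, MU_m = 3·(b−5)·(m−1)^2.
MRS = (1/3)·(m−1)/(b−5).
Substitute m = 4: MRS = 1/(b − 5). Setting this equal to 1/15 gives b − 5 = 1/(1/15) = 15, so b = 20.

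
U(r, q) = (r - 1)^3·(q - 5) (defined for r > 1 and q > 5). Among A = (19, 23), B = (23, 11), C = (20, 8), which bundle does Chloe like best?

Bundle A

Evaluate utility at each bundle:
U(A) = 104976.
U(B) = 63888.
U(C) = 20577.
Highest utility is A, so A ≻ B ≻ C.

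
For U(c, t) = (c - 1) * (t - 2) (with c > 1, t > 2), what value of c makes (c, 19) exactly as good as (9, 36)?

c = 17

U(9, 36) = 272.
Set U(c, 19) = 272 and solve.
With t = 19: (19 − 2) = 17, so (c − 1) = 272/17 = 16.
So c = 1 + 16 = 17.
Check: U(17, 19) = 272.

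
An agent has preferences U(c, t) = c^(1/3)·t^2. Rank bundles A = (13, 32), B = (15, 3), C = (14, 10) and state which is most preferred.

Evaluate utility at each bundle:
U(A) = 2407.767.
U(B) = 22.196.
U(C) = 241.014.
Highest utility is A, so A ≻ C ≻ B.

Bundle A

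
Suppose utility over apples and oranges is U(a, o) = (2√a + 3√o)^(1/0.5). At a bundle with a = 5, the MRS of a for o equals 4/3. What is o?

o = 20

For CES with ρ = 0.5, MRS = (2/3)·√(o/a).
Setting (2/3)·√(o/5) = 4/3 gives √(o/5) = 2, so o/5 = 4 and o = 20.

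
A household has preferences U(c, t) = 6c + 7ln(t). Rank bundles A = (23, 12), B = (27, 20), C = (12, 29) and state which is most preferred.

Evaluate utility at each bundle:
U(A) = 155.394.
U(B) = 182.970.
U(C) = 95.571.
Highest utility is B, so B ≻ A ≻ C.

Bundle B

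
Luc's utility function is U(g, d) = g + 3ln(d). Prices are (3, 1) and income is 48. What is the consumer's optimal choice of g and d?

g* = 13, d* = 9

MU_g = 1, MU_d = 3/d.
MRS = 1 ÷ (3/d).
Tangency: set MRS = p_g/p_d = 3/1 = 3.
MRS depends only on d: (1/3)·d = 3 ⇒ d* = 3/(1/3) = 9.
From the budget, 3·g = 48 − 1·9 = 39, so g* = 13.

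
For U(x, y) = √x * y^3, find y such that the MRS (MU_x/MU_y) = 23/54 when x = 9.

y = 23

MU_x = 0.5·x^(-0.5)·y^3 and MU_y = 3·√x·y^2.
MRS = MU_x/MU_y = (1/6)·y/x.
Substitute x = 9: MRS = y/54. Setting y/54 = 23/54 gives y = (23/54)·54 = 23.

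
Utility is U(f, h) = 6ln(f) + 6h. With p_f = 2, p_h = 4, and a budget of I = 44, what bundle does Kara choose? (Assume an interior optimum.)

f* = 2, h* = 10

MU_f = 6/f, MU_h = 6.
MRS = 6/f ÷ 6.
Tangency: set MRS = p_f/p_h = 2/4 = 0.5.
MRS depends only on f: 1/f = 0.5 ⇒ f* = 1/0.5 = 2.
From the budget, 4·h = 44 − 2·2 = 40, so h* = 10.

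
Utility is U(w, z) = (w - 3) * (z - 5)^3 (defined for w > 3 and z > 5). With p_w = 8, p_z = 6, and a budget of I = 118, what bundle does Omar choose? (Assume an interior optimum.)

w* = 5, z* = 13

MU_w = (z−5)^3, MU_z = 3·(w−3)·(z−5)^2.
MRS = (1/3)·(z−5)/(w−3).
Tangency: set MRS = p_w/p_z = 8/6 = 4/3.
So (1/3)·(z − 5)/(w − 3) = 4/3, i.e. (z − 5) = 4·(w − 3).
Rewrite the budget in excess-of-subsistence terms: 8·(w − 3) + 6·(z − 5) = 118 − 8·3 − 6·5 = 64.
Substituting, 32·(w − 3) = 64, so w − 3 = 2 and w* = 5.
Then z − 5 = 4·2 = 8, so z* = 13.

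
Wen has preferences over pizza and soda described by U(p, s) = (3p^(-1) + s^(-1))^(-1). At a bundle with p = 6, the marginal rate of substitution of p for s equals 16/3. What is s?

s = 8

For CES with ρ = -1, MRS = (3/1)·(s/p)^2.
Setting (3/1)·(s/6)^2 = 16/3 gives (s/6)^2 = 16/9, so s/6 = 4/3 and s = 8.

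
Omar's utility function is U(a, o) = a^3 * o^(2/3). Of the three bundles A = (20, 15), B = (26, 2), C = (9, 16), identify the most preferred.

Evaluate utility at each bundle:
U(A) = 48657.616.
U(B) = 27900.161.
U(C) = 4628.861.
Highest utility is A, so A ≻ B ≻ C.

Bundle A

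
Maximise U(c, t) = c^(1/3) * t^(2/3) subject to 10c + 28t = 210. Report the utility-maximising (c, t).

MU_c = 1/3·c^(-2/3)·t^(2/3) and MU_t = 2/3·c^(1/3)·t^(-1/3).
MRS = MU_c/MU_t = (0.5)·t/c.
Tangency: set MRS = p_c/p_t = 10/28 = 5/14.
So (0.5)·t/c = 5/14, i.e. t = (5/7)·c.
Substitute into the budget 10·c + 28·t = 210: 30·c = 210, so c* = 7.
Then t* = (5/7)·7 = 5.

c* = 7, t* = 5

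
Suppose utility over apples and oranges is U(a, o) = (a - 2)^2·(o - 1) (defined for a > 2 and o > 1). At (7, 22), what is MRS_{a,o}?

MRS = 8.4

MU_a = 2·(a−2)·(o−1), MU_o = (a−2)^2.
MRS = (2/1)·(o−1)/(a−2).
At (7, 22): MRS = 8.4.
The indifference curve has slope −8.4 at this bundle.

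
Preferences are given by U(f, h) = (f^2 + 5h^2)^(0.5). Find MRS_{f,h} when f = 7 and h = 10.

MRS = 7/50

For CES with ρ = 2, MRS = (1/5)·(h/f)^(-1).
At (7, 10): MRS = 7/50.
The indifference curve has slope −7/50 at this bundle.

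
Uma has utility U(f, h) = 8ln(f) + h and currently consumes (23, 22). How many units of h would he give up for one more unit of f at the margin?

MRS = 8/23

MU_f = 8/f, MU_h = 1.
MRS = 8/f ÷ 1.
At (23, 22): MRS = 8/23.
The indifference curve has slope −8/23 at this bundle.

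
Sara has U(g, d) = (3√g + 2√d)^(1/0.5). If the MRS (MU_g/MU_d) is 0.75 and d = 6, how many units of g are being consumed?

For CES with ρ = 0.5, MRS = (3/2)·√(d/g).
Setting (3/2)·√(6/g) = 0.75 gives √(6/g) = 0.5, so 6/g = 0.25 and g = 24.

g = 24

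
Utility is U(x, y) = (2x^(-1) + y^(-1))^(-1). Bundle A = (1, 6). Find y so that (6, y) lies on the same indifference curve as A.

U depends on (x, y) only through S = 2x^(-1) + y^(-1), so equal utility means equal S. At (1, 6): S = 13/6.
With x = 6: 2·6^(-1) = 1/3, so y^(-1) = 13/6 − 1/3 = 11/6.
Hence y = 1/(11/6) = 6/11.
Check: U(6, 6/11) = 0.4615.

y = 6/11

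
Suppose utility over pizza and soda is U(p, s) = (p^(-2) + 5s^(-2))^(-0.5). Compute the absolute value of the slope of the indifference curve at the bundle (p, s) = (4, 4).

For CES with ρ = -2, MRS = (1/5)·(s/p)^3.
At (4, 4): MRS = 0.2.
The indifference curve has slope −0.2 at this bundle.

MRS = 0.2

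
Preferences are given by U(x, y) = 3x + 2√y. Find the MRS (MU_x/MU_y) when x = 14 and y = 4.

MU_x = 3, MU_y = 2/(2√y).
MRS = 3 ÷ (2/(2√y)).
At (14, 4): MRS = 6.
The indifference curve has slope −6 at this bundle.

MRS = 6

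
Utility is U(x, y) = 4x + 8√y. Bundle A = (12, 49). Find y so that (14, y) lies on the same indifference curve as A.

U(12, 49) = 104.
Set U(14, y) = 104 and solve.
With x = 14: 8√y = 104 − 4·14 = 48, so √y = 6 and y = 36.
Check: U(14, 36) = 104.

y = 36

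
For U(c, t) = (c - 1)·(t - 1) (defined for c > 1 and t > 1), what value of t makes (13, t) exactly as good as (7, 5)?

t = 3

U(7, 5) = 24.
Set U(13, t) = 24 and solve.
With c = 13: (13 − 1) = 12, so (t − 1) = 24/12 = 2.
So t = 1 + 2 = 3.
Check: U(13, 3) = 24.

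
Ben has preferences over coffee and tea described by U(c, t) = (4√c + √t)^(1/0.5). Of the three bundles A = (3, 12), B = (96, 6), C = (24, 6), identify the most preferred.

Bundle B

Evaluate utility at each bundle:
U(A) = 108.000.
U(B) = 1734.000.
U(C) = 486.000.
Highest utility is B, so B ≻ C ≻ A.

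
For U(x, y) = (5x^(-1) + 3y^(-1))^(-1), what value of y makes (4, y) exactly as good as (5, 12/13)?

U depends on (x, y) only through S = 5x^(-1) + 3y^(-1), so equal utility means equal S. At (5, 12/13): S = 4.25.
With x = 4: 5·4^(-1) = 1.25, so 3y^(-1) = 4.25 − 1.25 = 3, i.e. y^(-1) = 1.
Hence y = 1/1 = 1.
Check: U(4, 1) = 0.2353.

y = 1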